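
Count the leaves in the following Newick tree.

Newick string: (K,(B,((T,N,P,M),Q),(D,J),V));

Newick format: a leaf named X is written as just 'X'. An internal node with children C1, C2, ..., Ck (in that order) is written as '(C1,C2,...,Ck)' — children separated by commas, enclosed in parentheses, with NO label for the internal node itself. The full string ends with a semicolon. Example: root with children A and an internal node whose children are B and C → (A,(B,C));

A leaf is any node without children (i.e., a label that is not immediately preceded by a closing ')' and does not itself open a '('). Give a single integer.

Answer: 10

Derivation:
Newick: (K,(B,((T,N,P,M),Q),(D,J),V));
Scan left-to-right; a leaf is any maximal label run not followed by '(':
  pos 1: leaf 'K' → count = 1
  pos 4: leaf 'B' → count = 2
  pos 8: leaf 'T' → count = 3
  pos 10: leaf 'N' → count = 4
  pos 12: leaf 'P' → count = 5
  pos 14: leaf 'M' → count = 6
  pos 17: leaf 'Q' → count = 7
  pos 21: leaf 'D' → count = 8
  pos 23: leaf 'J' → count = 9
  pos 26: leaf 'V' → count = 10
Total leaves: 10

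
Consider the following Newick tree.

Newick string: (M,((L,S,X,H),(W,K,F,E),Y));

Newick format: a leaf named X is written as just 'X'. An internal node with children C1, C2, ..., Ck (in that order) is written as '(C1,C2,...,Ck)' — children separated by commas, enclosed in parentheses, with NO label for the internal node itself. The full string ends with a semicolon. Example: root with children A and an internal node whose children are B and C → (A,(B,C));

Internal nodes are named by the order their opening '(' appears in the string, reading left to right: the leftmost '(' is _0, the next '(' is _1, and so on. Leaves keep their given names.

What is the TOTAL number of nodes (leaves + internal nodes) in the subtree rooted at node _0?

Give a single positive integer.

Newick: (M,((L,S,X,H),(W,K,F,E),Y));
Locate _0: it is the '(' at position 0 (the 1st '(' reading left to right).
Query: subtree rooted at _0
_0: subtree_size = 1 + 13
  M: subtree_size = 1 + 0
  _1: subtree_size = 1 + 11
    _2: subtree_size = 1 + 4
      L: subtree_size = 1 + 0
      S: subtree_size = 1 + 0
      X: subtree_size = 1 + 0
      H: subtree_size = 1 + 0
    _3: subtree_size = 1 + 4
      W: subtree_size = 1 + 0
      K: subtree_size = 1 + 0
      F: subtree_size = 1 + 0
      E: subtree_size = 1 + 0
    Y: subtree_size = 1 + 0
Total subtree size of _0: 14

Answer: 14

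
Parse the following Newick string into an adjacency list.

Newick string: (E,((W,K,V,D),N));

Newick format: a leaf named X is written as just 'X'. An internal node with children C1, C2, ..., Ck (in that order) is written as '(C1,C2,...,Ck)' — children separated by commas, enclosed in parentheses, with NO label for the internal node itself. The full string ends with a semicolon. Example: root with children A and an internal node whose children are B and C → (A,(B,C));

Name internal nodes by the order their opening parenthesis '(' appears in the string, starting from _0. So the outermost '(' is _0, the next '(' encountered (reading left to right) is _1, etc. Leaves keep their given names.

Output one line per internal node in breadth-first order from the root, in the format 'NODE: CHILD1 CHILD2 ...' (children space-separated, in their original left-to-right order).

Input: (E,((W,K,V,D),N));
Scanning left-to-right, naming '(' by encounter order:
  pos 0: '(' -> open internal node _0 (depth 1)
  pos 3: '(' -> open internal node _1 (depth 2)
  pos 4: '(' -> open internal node _2 (depth 3)
  pos 12: ')' -> close internal node _2 (now at depth 2)
  pos 15: ')' -> close internal node _1 (now at depth 1)
  pos 16: ')' -> close internal node _0 (now at depth 0)
Total internal nodes: 3
BFS adjacency from root:
  _0: E _1
  _1: _2 N
  _2: W K V D

Answer: _0: E _1
_1: _2 N
_2: W K V D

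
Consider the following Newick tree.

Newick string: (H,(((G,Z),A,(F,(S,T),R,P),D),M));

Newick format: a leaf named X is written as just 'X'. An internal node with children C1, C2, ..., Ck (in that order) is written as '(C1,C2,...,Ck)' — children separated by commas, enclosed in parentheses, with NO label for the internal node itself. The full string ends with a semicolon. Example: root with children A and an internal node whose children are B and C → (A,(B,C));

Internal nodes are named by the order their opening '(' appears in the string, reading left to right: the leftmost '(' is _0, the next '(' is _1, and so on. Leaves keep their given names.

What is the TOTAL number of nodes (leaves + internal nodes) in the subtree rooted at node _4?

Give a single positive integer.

Answer: 7

Derivation:
Newick: (H,(((G,Z),A,(F,(S,T),R,P),D),M));
Locate _4: it is the '(' at position 13 (the 5th '(' reading left to right).
Query: subtree rooted at _4
_4: subtree_size = 1 + 6
  F: subtree_size = 1 + 0
  _5: subtree_size = 1 + 2
    S: subtree_size = 1 + 0
    T: subtree_size = 1 + 0
  R: subtree_size = 1 + 0
  P: subtree_size = 1 + 0
Total subtree size of _4: 7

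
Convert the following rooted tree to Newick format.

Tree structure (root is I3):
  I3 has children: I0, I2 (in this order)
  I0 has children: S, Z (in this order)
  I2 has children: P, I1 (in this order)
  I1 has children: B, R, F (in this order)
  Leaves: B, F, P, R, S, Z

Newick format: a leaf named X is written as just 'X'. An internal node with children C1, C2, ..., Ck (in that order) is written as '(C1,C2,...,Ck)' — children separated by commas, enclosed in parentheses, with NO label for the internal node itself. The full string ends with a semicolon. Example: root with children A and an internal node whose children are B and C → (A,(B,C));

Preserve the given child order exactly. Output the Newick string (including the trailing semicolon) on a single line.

internal I3 with children ['I0', 'I2']
  internal I0 with children ['S', 'Z']
    leaf 'S' → 'S'
    leaf 'Z' → 'Z'
  → '(S,Z)'
  internal I2 with children ['P', 'I1']
    leaf 'P' → 'P'
    internal I1 with children ['B', 'R', 'F']
      leaf 'B' → 'B'
      leaf 'R' → 'R'
      leaf 'F' → 'F'
    → '(B,R,F)'
  → '(P,(B,R,F))'
→ '((S,Z),(P,(B,R,F)))'
Final: ((S,Z),(P,(B,R,F)));

Answer: ((S,Z),(P,(B,R,F)));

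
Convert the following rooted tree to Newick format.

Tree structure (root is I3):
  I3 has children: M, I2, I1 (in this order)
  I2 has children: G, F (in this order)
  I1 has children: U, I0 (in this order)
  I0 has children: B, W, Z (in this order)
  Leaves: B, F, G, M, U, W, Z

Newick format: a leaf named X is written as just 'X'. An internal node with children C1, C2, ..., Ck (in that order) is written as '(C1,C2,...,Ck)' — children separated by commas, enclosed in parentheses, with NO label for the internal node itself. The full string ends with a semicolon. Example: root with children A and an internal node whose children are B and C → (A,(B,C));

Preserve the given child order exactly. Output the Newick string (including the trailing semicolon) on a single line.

internal I3 with children ['M', 'I2', 'I1']
  leaf 'M' → 'M'
  internal I2 with children ['G', 'F']
    leaf 'G' → 'G'
    leaf 'F' → 'F'
  → '(G,F)'
  internal I1 with children ['U', 'I0']
    leaf 'U' → 'U'
    internal I0 with children ['B', 'W', 'Z']
      leaf 'B' → 'B'
      leaf 'W' → 'W'
      leaf 'Z' → 'Z'
    → '(B,W,Z)'
  → '(U,(B,W,Z))'
→ '(M,(G,F),(U,(B,W,Z)))'
Final: (M,(G,F),(U,(B,W,Z)));

Answer: (M,(G,F),(U,(B,W,Z)));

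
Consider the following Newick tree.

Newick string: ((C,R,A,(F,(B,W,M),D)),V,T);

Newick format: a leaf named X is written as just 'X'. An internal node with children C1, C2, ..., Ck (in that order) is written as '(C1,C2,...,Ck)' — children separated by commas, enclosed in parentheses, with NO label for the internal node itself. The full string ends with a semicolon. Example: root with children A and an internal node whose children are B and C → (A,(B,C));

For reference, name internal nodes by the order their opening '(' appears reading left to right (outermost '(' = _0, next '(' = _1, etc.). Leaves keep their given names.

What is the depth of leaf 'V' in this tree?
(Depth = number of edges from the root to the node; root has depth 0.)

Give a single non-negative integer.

Answer: 1

Derivation:
Newick: ((C,R,A,(F,(B,W,M),D)),V,T);
Naming internals by '(' encounter order: outermost '(' = _0, next = _1, ...
Query node: V
Path from root: _0 -> V
Depth of V: 1 (number of edges from root)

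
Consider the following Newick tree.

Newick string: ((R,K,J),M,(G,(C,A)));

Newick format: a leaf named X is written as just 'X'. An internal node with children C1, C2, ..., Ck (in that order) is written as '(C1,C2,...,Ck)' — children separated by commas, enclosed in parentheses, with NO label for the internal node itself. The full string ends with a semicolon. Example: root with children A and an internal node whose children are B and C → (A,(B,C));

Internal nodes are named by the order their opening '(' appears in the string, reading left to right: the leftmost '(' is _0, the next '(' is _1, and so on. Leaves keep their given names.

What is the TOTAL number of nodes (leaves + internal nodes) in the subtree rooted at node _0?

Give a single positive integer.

Answer: 11

Derivation:
Newick: ((R,K,J),M,(G,(C,A)));
Locate _0: it is the '(' at position 0 (the 1st '(' reading left to right).
Query: subtree rooted at _0
_0: subtree_size = 1 + 10
  _1: subtree_size = 1 + 3
    R: subtree_size = 1 + 0
    K: subtree_size = 1 + 0
    J: subtree_size = 1 + 0
  M: subtree_size = 1 + 0
  _2: subtree_size = 1 + 4
    G: subtree_size = 1 + 0
    _3: subtree_size = 1 + 2
      C: subtree_size = 1 + 0
      A: subtree_size = 1 + 0
Total subtree size of _0: 11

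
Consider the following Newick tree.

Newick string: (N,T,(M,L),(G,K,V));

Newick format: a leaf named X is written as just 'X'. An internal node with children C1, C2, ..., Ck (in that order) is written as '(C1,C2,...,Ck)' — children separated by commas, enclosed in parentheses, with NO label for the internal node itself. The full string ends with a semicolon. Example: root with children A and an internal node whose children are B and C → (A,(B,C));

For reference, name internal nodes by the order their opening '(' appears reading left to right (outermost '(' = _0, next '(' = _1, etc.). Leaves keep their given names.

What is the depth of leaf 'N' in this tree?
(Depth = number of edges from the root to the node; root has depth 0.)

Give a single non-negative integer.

Newick: (N,T,(M,L),(G,K,V));
Naming internals by '(' encounter order: outermost '(' = _0, next = _1, ...
Query node: N
Path from root: _0 -> N
Depth of N: 1 (number of edges from root)

Answer: 1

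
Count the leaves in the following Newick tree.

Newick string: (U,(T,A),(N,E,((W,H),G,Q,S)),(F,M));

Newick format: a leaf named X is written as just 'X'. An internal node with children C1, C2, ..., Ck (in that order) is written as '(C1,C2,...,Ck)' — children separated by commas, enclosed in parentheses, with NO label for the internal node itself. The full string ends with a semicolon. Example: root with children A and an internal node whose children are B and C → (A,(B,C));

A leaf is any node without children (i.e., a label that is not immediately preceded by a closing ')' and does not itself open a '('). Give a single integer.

Answer: 12

Derivation:
Newick: (U,(T,A),(N,E,((W,H),G,Q,S)),(F,M));
Scan left-to-right; a leaf is any maximal label run not followed by '(':
  pos 1: leaf 'U' → count = 1
  pos 4: leaf 'T' → count = 2
  pos 6: leaf 'A' → count = 3
  pos 10: leaf 'N' → count = 4
  pos 12: leaf 'E' → count = 5
  pos 16: leaf 'W' → count = 6
  pos 18: leaf 'H' → count = 7
  pos 21: leaf 'G' → count = 8
  pos 23: leaf 'Q' → count = 9
  pos 25: leaf 'S' → count = 10
  pos 30: leaf 'F' → count = 11
  pos 32: leaf 'M' → count = 12
Total leaves: 12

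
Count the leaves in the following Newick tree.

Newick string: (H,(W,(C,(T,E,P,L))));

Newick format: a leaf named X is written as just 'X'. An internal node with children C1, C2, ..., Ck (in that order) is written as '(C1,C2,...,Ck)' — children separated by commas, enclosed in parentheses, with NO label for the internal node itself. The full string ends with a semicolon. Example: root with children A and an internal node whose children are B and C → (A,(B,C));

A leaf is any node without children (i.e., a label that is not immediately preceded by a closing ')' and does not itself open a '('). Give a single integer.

Newick: (H,(W,(C,(T,E,P,L))));
Scan left-to-right; a leaf is any maximal label run not followed by '(':
  pos 1: leaf 'H' → count = 1
  pos 4: leaf 'W' → count = 2
  pos 7: leaf 'C' → count = 3
  pos 10: leaf 'T' → count = 4
  pos 12: leaf 'E' → count = 5
  pos 14: leaf 'P' → count = 6
  pos 16: leaf 'L' → count = 7
Total leaves: 7

Answer: 7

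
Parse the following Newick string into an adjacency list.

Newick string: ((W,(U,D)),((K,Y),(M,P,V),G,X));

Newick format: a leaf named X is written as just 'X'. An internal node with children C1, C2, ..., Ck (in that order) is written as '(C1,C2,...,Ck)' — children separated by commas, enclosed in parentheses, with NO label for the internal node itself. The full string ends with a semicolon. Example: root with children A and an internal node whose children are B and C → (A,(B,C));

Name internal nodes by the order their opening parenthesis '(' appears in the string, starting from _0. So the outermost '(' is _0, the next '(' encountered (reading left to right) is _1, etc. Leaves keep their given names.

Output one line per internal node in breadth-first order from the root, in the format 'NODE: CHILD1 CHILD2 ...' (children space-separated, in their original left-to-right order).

Answer: _0: _1 _3
_1: W _2
_3: _4 _5 G X
_2: U D
_4: K Y
_5: M P V

Derivation:
Input: ((W,(U,D)),((K,Y),(M,P,V),G,X));
Scanning left-to-right, naming '(' by encounter order:
  pos 0: '(' -> open internal node _0 (depth 1)
  pos 1: '(' -> open internal node _1 (depth 2)
  pos 4: '(' -> open internal node _2 (depth 3)
  pos 8: ')' -> close internal node _2 (now at depth 2)
  pos 9: ')' -> close internal node _1 (now at depth 1)
  pos 11: '(' -> open internal node _3 (depth 2)
  pos 12: '(' -> open internal node _4 (depth 3)
  pos 16: ')' -> close internal node _4 (now at depth 2)
  pos 18: '(' -> open internal node _5 (depth 3)
  pos 24: ')' -> close internal node _5 (now at depth 2)
  pos 29: ')' -> close internal node _3 (now at depth 1)
  pos 30: ')' -> close internal node _0 (now at depth 0)
Total internal nodes: 6
BFS adjacency from root:
  _0: _1 _3
  _1: W _2
  _3: _4 _5 G X
  _2: U D
  _4: K Y
  _5: M P V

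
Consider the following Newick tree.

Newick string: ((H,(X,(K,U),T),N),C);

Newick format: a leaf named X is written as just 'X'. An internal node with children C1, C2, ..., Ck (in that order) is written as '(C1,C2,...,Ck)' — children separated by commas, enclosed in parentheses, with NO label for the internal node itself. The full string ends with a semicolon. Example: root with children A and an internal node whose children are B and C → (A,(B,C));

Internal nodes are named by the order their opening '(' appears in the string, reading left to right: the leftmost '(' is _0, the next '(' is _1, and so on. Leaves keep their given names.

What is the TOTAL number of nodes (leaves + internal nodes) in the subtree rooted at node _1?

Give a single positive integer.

Newick: ((H,(X,(K,U),T),N),C);
Locate _1: it is the '(' at position 1 (the 2nd '(' reading left to right).
Query: subtree rooted at _1
_1: subtree_size = 1 + 8
  H: subtree_size = 1 + 0
  _2: subtree_size = 1 + 5
    X: subtree_size = 1 + 0
    _3: subtree_size = 1 + 2
      K: subtree_size = 1 + 0
      U: subtree_size = 1 + 0
    T: subtree_size = 1 + 0
  N: subtree_size = 1 + 0
Total subtree size of _1: 9

Answer: 9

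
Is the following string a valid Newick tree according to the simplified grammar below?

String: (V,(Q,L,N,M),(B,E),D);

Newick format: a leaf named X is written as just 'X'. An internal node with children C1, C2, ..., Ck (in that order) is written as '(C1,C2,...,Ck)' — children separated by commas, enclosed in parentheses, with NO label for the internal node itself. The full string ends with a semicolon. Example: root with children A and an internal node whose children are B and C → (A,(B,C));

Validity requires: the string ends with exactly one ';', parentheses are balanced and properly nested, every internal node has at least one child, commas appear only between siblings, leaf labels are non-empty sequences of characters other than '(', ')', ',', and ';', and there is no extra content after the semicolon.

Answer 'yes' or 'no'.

Answer: yes

Derivation:
Input: (V,(Q,L,N,M),(B,E),D);
Paren balance: 3 '(' vs 3 ')' OK
Ends with single ';': True
Full parse: OK
Valid: True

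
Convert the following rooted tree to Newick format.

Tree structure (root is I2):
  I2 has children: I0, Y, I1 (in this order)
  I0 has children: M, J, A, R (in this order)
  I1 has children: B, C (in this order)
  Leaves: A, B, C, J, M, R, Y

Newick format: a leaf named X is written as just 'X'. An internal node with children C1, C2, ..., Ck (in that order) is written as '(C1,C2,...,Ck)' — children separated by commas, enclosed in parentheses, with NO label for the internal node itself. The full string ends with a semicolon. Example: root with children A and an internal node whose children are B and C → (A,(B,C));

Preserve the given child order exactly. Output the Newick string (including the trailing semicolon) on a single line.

Answer: ((M,J,A,R),Y,(B,C));

Derivation:
internal I2 with children ['I0', 'Y', 'I1']
  internal I0 with children ['M', 'J', 'A', 'R']
    leaf 'M' → 'M'
    leaf 'J' → 'J'
    leaf 'A' → 'A'
    leaf 'R' → 'R'
  → '(M,J,A,R)'
  leaf 'Y' → 'Y'
  internal I1 with children ['B', 'C']
    leaf 'B' → 'B'
    leaf 'C' → 'C'
  → '(B,C)'
→ '((M,J,A,R),Y,(B,C))'
Final: ((M,J,A,R),Y,(B,C));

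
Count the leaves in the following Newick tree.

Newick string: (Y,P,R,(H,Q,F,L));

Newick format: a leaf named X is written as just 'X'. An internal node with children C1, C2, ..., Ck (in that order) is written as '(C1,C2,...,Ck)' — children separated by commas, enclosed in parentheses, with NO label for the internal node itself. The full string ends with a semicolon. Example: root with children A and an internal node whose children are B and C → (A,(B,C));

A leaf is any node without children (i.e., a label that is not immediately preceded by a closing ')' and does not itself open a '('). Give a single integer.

Newick: (Y,P,R,(H,Q,F,L));
Scan left-to-right; a leaf is any maximal label run not followed by '(':
  pos 1: leaf 'Y' → count = 1
  pos 3: leaf 'P' → count = 2
  pos 5: leaf 'R' → count = 3
  pos 8: leaf 'H' → count = 4
  pos 10: leaf 'Q' → count = 5
  pos 12: leaf 'F' → count = 6
  pos 14: leaf 'L' → count = 7
Total leaves: 7

Answer: 7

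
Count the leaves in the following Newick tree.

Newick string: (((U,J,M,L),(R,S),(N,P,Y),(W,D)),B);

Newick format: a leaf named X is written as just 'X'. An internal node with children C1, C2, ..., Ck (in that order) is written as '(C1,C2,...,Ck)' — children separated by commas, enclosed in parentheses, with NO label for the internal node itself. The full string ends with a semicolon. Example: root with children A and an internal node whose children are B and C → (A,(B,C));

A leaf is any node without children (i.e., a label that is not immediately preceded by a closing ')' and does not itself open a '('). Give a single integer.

Answer: 12

Derivation:
Newick: (((U,J,M,L),(R,S),(N,P,Y),(W,D)),B);
Scan left-to-right; a leaf is any maximal label run not followed by '(':
  pos 3: leaf 'U' → count = 1
  pos 5: leaf 'J' → count = 2
  pos 7: leaf 'M' → count = 3
  pos 9: leaf 'L' → count = 4
  pos 13: leaf 'R' → count = 5
  pos 15: leaf 'S' → count = 6
  pos 19: leaf 'N' → count = 7
  pos 21: leaf 'P' → count = 8
  pos 23: leaf 'Y' → count = 9
  pos 27: leaf 'W' → count = 10
  pos 29: leaf 'D' → count = 11
  pos 33: leaf 'B' → count = 12
Total leaves: 12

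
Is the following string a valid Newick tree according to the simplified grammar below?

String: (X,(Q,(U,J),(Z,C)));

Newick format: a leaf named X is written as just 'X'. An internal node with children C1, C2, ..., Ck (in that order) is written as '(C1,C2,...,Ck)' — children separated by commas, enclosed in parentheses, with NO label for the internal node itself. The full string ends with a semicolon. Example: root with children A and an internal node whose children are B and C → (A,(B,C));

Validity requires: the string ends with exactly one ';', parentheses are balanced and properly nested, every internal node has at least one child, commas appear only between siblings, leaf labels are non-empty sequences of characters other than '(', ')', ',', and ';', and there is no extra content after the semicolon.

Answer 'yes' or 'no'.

Input: (X,(Q,(U,J),(Z,C)));
Paren balance: 4 '(' vs 4 ')' OK
Ends with single ';': True
Full parse: OK
Valid: True

Answer: yes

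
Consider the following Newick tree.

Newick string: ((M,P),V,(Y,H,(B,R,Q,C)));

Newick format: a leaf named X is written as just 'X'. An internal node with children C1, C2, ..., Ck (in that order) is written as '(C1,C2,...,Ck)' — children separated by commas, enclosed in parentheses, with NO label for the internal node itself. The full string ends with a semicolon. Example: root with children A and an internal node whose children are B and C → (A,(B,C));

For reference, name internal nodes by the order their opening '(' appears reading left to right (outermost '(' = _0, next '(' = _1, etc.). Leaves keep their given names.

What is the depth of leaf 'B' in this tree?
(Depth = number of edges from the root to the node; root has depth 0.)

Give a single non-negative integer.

Answer: 3

Derivation:
Newick: ((M,P),V,(Y,H,(B,R,Q,C)));
Naming internals by '(' encounter order: outermost '(' = _0, next = _1, ...
Query node: B
Path from root: _0 -> _2 -> _3 -> B
Depth of B: 3 (number of edges from root)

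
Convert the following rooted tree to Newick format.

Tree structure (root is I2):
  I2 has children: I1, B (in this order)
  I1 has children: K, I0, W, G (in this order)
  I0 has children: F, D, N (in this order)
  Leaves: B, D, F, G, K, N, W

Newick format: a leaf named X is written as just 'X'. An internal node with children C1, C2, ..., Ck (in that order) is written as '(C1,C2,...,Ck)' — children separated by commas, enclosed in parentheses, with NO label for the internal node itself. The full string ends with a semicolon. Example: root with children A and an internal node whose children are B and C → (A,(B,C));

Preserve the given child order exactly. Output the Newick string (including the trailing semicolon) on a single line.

internal I2 with children ['I1', 'B']
  internal I1 with children ['K', 'I0', 'W', 'G']
    leaf 'K' → 'K'
    internal I0 with children ['F', 'D', 'N']
      leaf 'F' → 'F'
      leaf 'D' → 'D'
      leaf 'N' → 'N'
    → '(F,D,N)'
    leaf 'W' → 'W'
    leaf 'G' → 'G'
  → '(K,(F,D,N),W,G)'
  leaf 'B' → 'B'
→ '((K,(F,D,N),W,G),B)'
Final: ((K,(F,D,N),W,G),B);

Answer: ((K,(F,D,N),W,G),B);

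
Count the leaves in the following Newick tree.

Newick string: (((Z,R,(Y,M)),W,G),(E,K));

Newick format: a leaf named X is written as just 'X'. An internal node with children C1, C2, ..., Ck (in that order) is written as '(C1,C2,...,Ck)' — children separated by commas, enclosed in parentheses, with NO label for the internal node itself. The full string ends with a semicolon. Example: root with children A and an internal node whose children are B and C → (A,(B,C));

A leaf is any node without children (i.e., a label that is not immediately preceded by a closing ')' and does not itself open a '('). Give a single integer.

Answer: 8

Derivation:
Newick: (((Z,R,(Y,M)),W,G),(E,K));
Scan left-to-right; a leaf is any maximal label run not followed by '(':
  pos 3: leaf 'Z' → count = 1
  pos 5: leaf 'R' → count = 2
  pos 8: leaf 'Y' → count = 3
  pos 10: leaf 'M' → count = 4
  pos 14: leaf 'W' → count = 5
  pos 16: leaf 'G' → count = 6
  pos 20: leaf 'E' → count = 7
  pos 22: leaf 'K' → count = 8
Total leaves: 8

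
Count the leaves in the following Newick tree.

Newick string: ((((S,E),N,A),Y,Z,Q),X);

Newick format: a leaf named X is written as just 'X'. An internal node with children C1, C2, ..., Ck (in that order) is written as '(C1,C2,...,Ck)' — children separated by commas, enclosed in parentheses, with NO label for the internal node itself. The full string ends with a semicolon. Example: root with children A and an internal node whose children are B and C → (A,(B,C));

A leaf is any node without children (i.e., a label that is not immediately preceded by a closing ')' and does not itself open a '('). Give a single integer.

Answer: 8

Derivation:
Newick: ((((S,E),N,A),Y,Z,Q),X);
Scan left-to-right; a leaf is any maximal label run not followed by '(':
  pos 4: leaf 'S' → count = 1
  pos 6: leaf 'E' → count = 2
  pos 9: leaf 'N' → count = 3
  pos 11: leaf 'A' → count = 4
  pos 14: leaf 'Y' → count = 5
  pos 16: leaf 'Z' → count = 6
  pos 18: leaf 'Q' → count = 7
  pos 21: leaf 'X' → count = 8
Total leaves: 8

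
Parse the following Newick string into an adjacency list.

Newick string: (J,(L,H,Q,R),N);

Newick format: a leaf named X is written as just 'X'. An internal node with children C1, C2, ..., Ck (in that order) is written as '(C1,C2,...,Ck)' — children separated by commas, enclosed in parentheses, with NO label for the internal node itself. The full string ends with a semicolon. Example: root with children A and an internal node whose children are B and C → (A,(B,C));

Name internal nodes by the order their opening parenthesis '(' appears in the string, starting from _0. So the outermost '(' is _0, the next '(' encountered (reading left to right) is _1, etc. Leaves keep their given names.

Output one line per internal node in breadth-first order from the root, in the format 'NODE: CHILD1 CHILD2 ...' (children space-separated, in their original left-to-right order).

Answer: _0: J _1 N
_1: L H Q R

Derivation:
Input: (J,(L,H,Q,R),N);
Scanning left-to-right, naming '(' by encounter order:
  pos 0: '(' -> open internal node _0 (depth 1)
  pos 3: '(' -> open internal node _1 (depth 2)
  pos 11: ')' -> close internal node _1 (now at depth 1)
  pos 14: ')' -> close internal node _0 (now at depth 0)
Total internal nodes: 2
BFS adjacency from root:
  _0: J _1 N
  _1: L H Q R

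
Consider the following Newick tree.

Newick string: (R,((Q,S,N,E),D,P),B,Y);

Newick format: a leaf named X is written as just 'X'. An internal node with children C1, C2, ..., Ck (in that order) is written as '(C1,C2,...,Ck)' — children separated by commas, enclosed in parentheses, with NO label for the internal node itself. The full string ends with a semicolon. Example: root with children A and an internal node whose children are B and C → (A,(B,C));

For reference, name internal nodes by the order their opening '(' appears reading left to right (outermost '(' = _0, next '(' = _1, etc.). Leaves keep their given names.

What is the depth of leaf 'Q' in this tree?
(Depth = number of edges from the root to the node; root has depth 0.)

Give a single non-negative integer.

Newick: (R,((Q,S,N,E),D,P),B,Y);
Naming internals by '(' encounter order: outermost '(' = _0, next = _1, ...
Query node: Q
Path from root: _0 -> _1 -> _2 -> Q
Depth of Q: 3 (number of edges from root)

Answer: 3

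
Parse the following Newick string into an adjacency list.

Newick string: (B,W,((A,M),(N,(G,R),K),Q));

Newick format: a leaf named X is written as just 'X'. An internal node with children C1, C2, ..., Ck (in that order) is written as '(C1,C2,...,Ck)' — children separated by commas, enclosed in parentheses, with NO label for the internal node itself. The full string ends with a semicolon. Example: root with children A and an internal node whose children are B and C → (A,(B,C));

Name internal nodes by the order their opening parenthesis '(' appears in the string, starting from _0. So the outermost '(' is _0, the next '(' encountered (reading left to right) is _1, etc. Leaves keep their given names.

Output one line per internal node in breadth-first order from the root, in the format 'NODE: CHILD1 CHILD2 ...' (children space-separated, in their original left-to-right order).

Input: (B,W,((A,M),(N,(G,R),K),Q));
Scanning left-to-right, naming '(' by encounter order:
  pos 0: '(' -> open internal node _0 (depth 1)
  pos 5: '(' -> open internal node _1 (depth 2)
  pos 6: '(' -> open internal node _2 (depth 3)
  pos 10: ')' -> close internal node _2 (now at depth 2)
  pos 12: '(' -> open internal node _3 (depth 3)
  pos 15: '(' -> open internal node _4 (depth 4)
  pos 19: ')' -> close internal node _4 (now at depth 3)
  pos 22: ')' -> close internal node _3 (now at depth 2)
  pos 25: ')' -> close internal node _1 (now at depth 1)
  pos 26: ')' -> close internal node _0 (now at depth 0)
Total internal nodes: 5
BFS adjacency from root:
  _0: B W _1
  _1: _2 _3 Q
  _2: A M
  _3: N _4 K
  _4: G R

Answer: _0: B W _1
_1: _2 _3 Q
_2: A M
_3: N _4 K
_4: G R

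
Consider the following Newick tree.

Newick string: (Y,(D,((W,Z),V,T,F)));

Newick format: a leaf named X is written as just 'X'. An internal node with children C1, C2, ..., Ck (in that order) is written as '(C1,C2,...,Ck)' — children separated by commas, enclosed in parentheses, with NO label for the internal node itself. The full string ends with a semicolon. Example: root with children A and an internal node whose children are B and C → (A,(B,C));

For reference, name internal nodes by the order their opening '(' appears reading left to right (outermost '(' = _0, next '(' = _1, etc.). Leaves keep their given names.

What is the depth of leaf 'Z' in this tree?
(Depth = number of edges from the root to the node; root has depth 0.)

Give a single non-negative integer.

Answer: 4

Derivation:
Newick: (Y,(D,((W,Z),V,T,F)));
Naming internals by '(' encounter order: outermost '(' = _0, next = _1, ...
Query node: Z
Path from root: _0 -> _1 -> _2 -> _3 -> Z
Depth of Z: 4 (number of edges from root)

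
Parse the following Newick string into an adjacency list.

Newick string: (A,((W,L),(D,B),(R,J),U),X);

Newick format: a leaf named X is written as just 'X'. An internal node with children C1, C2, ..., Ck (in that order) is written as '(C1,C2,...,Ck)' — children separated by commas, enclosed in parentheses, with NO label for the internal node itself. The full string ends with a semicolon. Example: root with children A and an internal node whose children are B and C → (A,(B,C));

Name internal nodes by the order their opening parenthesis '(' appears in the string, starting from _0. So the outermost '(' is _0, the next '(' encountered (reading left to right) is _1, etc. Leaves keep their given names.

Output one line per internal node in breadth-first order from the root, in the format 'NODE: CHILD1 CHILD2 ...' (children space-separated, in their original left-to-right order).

Input: (A,((W,L),(D,B),(R,J),U),X);
Scanning left-to-right, naming '(' by encounter order:
  pos 0: '(' -> open internal node _0 (depth 1)
  pos 3: '(' -> open internal node _1 (depth 2)
  pos 4: '(' -> open internal node _2 (depth 3)
  pos 8: ')' -> close internal node _2 (now at depth 2)
  pos 10: '(' -> open internal node _3 (depth 3)
  pos 14: ')' -> close internal node _3 (now at depth 2)
  pos 16: '(' -> open internal node _4 (depth 3)
  pos 20: ')' -> close internal node _4 (now at depth 2)
  pos 23: ')' -> close internal node _1 (now at depth 1)
  pos 26: ')' -> close internal node _0 (now at depth 0)
Total internal nodes: 5
BFS adjacency from root:
  _0: A _1 X
  _1: _2 _3 _4 U
  _2: W L
  _3: D B
  _4: R J

Answer: _0: A _1 X
_1: _2 _3 _4 U
_2: W L
_3: D B
_4: R J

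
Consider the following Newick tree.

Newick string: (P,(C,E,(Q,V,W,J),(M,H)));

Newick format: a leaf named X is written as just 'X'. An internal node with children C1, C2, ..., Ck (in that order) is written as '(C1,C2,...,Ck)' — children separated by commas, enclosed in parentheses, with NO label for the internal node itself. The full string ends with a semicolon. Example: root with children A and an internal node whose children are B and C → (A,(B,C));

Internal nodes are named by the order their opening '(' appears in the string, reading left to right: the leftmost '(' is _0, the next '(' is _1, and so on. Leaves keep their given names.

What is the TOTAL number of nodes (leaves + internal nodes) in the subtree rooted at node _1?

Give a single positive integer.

Answer: 11

Derivation:
Newick: (P,(C,E,(Q,V,W,J),(M,H)));
Locate _1: it is the '(' at position 3 (the 2nd '(' reading left to right).
Query: subtree rooted at _1
_1: subtree_size = 1 + 10
  C: subtree_size = 1 + 0
  E: subtree_size = 1 + 0
  _2: subtree_size = 1 + 4
    Q: subtree_size = 1 + 0
    V: subtree_size = 1 + 0
    W: subtree_size = 1 + 0
    J: subtree_size = 1 + 0
  _3: subtree_size = 1 + 2
    M: subtree_size = 1 + 0
    H: subtree_size = 1 + 0
Total subtree size of _1: 11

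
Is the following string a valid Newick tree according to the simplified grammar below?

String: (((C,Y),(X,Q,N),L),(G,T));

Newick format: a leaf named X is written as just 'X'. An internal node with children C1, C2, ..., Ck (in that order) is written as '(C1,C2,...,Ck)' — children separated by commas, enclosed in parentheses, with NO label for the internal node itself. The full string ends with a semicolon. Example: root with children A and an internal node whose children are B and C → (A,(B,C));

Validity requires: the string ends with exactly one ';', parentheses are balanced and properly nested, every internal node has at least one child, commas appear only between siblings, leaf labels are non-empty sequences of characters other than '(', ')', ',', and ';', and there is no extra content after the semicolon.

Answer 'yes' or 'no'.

Answer: yes

Derivation:
Input: (((C,Y),(X,Q,N),L),(G,T));
Paren balance: 5 '(' vs 5 ')' OK
Ends with single ';': True
Full parse: OK
Valid: True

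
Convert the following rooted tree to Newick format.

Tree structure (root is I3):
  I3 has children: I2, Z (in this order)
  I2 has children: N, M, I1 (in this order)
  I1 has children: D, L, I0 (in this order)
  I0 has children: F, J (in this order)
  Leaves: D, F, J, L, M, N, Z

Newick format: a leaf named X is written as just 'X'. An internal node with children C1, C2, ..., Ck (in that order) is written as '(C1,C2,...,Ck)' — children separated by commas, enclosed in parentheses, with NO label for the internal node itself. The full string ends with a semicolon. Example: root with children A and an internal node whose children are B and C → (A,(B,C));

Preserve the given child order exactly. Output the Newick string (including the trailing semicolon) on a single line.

internal I3 with children ['I2', 'Z']
  internal I2 with children ['N', 'M', 'I1']
    leaf 'N' → 'N'
    leaf 'M' → 'M'
    internal I1 with children ['D', 'L', 'I0']
      leaf 'D' → 'D'
      leaf 'L' → 'L'
      internal I0 with children ['F', 'J']
        leaf 'F' → 'F'
        leaf 'J' → 'J'
      → '(F,J)'
    → '(D,L,(F,J))'
  → '(N,M,(D,L,(F,J)))'
  leaf 'Z' → 'Z'
→ '((N,M,(D,L,(F,J))),Z)'
Final: ((N,M,(D,L,(F,J))),Z);

Answer: ((N,M,(D,L,(F,J))),Z);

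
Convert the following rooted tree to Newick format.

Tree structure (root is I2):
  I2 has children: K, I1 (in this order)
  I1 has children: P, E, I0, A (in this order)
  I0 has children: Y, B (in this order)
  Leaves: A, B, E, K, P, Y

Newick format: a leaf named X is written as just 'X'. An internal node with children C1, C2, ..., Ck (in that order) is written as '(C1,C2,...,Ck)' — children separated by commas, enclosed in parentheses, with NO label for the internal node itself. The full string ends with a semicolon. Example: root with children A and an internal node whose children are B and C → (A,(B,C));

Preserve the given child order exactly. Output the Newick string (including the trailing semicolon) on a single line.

Answer: (K,(P,E,(Y,B),A));

Derivation:
internal I2 with children ['K', 'I1']
  leaf 'K' → 'K'
  internal I1 with children ['P', 'E', 'I0', 'A']
    leaf 'P' → 'P'
    leaf 'E' → 'E'
    internal I0 with children ['Y', 'B']
      leaf 'Y' → 'Y'
      leaf 'B' → 'B'
    → '(Y,B)'
    leaf 'A' → 'A'
  → '(P,E,(Y,B),A)'
→ '(K,(P,E,(Y,B),A))'
Final: (K,(P,E,(Y,B),A));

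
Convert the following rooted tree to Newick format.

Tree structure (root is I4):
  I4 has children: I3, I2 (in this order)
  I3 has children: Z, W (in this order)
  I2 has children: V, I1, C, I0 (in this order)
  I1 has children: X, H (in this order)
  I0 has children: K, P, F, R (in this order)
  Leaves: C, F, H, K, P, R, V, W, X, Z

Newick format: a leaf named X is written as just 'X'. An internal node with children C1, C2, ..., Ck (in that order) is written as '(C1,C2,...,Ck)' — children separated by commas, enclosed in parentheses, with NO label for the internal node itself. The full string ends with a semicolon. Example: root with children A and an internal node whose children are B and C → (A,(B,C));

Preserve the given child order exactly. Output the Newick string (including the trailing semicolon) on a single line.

Answer: ((Z,W),(V,(X,H),C,(K,P,F,R)));

Derivation:
internal I4 with children ['I3', 'I2']
  internal I3 with children ['Z', 'W']
    leaf 'Z' → 'Z'
    leaf 'W' → 'W'
  → '(Z,W)'
  internal I2 with children ['V', 'I1', 'C', 'I0']
    leaf 'V' → 'V'
    internal I1 with children ['X', 'H']
      leaf 'X' → 'X'
      leaf 'H' → 'H'
    → '(X,H)'
    leaf 'C' → 'C'
    internal I0 with children ['K', 'P', 'F', 'R']
      leaf 'K' → 'K'
      leaf 'P' → 'P'
      leaf 'F' → 'F'
      leaf 'R' → 'R'
    → '(K,P,F,R)'
  → '(V,(X,H),C,(K,P,F,R))'
→ '((Z,W),(V,(X,H),C,(K,P,F,R)))'
Final: ((Z,W),(V,(X,H),C,(K,P,F,R)));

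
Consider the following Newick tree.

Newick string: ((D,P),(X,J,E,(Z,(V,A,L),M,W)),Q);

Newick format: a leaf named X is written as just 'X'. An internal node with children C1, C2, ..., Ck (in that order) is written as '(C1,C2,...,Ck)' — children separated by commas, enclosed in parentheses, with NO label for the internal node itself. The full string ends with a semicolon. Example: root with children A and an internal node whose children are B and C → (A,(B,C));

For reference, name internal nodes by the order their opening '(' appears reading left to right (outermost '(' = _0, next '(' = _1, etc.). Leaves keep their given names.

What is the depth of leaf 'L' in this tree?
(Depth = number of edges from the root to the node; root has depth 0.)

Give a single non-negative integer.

Answer: 4

Derivation:
Newick: ((D,P),(X,J,E,(Z,(V,A,L),M,W)),Q);
Naming internals by '(' encounter order: outermost '(' = _0, next = _1, ...
Query node: L
Path from root: _0 -> _2 -> _3 -> _4 -> L
Depth of L: 4 (number of edges from root)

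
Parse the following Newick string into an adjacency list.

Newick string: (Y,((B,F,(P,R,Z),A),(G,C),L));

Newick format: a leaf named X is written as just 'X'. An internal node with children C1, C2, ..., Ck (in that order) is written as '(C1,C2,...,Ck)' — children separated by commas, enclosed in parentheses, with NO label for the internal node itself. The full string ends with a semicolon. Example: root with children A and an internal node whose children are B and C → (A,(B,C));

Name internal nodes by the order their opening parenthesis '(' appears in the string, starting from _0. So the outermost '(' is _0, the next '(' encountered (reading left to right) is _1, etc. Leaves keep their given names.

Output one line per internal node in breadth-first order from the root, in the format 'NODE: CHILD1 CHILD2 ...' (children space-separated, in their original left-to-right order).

Input: (Y,((B,F,(P,R,Z),A),(G,C),L));
Scanning left-to-right, naming '(' by encounter order:
  pos 0: '(' -> open internal node _0 (depth 1)
  pos 3: '(' -> open internal node _1 (depth 2)
  pos 4: '(' -> open internal node _2 (depth 3)
  pos 9: '(' -> open internal node _3 (depth 4)
  pos 15: ')' -> close internal node _3 (now at depth 3)
  pos 18: ')' -> close internal node _2 (now at depth 2)
  pos 20: '(' -> open internal node _4 (depth 3)
  pos 24: ')' -> close internal node _4 (now at depth 2)
  pos 27: ')' -> close internal node _1 (now at depth 1)
  pos 28: ')' -> close internal node _0 (now at depth 0)
Total internal nodes: 5
BFS adjacency from root:
  _0: Y _1
  _1: _2 _4 L
  _2: B F _3 A
  _4: G C
  _3: P R Z

Answer: _0: Y _1
_1: _2 _4 L
_2: B F _3 A
_4: G C
_3: P R Z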